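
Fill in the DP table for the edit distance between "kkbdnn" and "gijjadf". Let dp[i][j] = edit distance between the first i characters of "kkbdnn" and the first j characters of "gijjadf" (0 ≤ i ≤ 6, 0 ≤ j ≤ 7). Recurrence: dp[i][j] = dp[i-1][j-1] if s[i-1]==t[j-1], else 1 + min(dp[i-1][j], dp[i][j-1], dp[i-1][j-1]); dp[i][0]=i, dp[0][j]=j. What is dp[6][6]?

   ''  g  i  j  j  a  d  f
''  0  1  2  3  4  5  6  7
 k  1  1  2  3  4  5  6  7
 k  2  2  2  3  4  5  6  7
 b  3  3  3  3  4  5  6  7
 d  4  4  4  4  4  5  5  6
 n  5  5  5  5  5  5  6  6
 n  6  6  6  6  6  6  6  7

6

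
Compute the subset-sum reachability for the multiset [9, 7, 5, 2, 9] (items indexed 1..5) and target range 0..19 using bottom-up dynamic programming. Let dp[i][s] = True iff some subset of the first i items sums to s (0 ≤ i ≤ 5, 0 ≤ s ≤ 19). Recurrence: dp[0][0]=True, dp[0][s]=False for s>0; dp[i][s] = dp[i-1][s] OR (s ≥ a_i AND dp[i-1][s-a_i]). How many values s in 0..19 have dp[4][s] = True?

10

i\s   0   1   2   3   4   5   6   7   8   9  10  11  12  13  14  15  16  17  18  19
  0   T   F   F   F   F   F   F   F   F   F   F   F   F   F   F   F   F   F   F   F
  1   T   F   F   F   F   F   F   F   F   T   F   F   F   F   F   F   F   F   F   F
  2   T   F   F   F   F   F   F   T   F   T   F   F   F   F   F   F   T   F   F   F
  3   T   F   F   F   F   T   F   T   F   T   F   F   T   F   T   F   T   F   F   F
  4   T   F   T   F   F   T   F   T   F   T   F   T   T   F   T   F   T   F   T   F
  5   T   F   T   F   F   T   F   T   F   T   F   T   T   F   T   F   T   F   T   F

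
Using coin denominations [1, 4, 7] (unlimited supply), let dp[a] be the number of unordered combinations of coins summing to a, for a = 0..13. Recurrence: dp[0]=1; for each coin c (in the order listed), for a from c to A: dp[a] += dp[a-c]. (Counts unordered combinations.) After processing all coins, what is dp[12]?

after  coin     0     1     2     3     4     5     6     7     8     9    10    11    12    13
          1     1     1     1     1     1     1     1     1     1     1     1     1     1     1
          4     1     1     1     1     2     2     2     2     3     3     3     3     4     4
          7     1     1     1     1     2     2     2     3     4     4     4     5     6     6

6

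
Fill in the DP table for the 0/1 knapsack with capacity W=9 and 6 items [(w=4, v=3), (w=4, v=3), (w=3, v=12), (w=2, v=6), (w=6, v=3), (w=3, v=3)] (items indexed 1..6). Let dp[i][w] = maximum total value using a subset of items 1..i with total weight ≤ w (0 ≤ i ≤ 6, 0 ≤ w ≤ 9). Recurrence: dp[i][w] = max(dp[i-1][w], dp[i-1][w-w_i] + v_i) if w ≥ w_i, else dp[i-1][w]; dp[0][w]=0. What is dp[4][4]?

12

i\w   0   1   2   3   4   5   6   7   8   9
  0   0   0   0   0   0   0   0   0   0   0
  1   0   0   0   0   3   3   3   3   3   3
  2   0   0   0   0   3   3   3   3   6   6
  3   0   0   0  12  12  12  12  15  15  15
  4   0   0   6  12  12  18  18  18  18  21
  5   0   0   6  12  12  18  18  18  18  21
  6   0   0   6  12  12  18  18  18  21  21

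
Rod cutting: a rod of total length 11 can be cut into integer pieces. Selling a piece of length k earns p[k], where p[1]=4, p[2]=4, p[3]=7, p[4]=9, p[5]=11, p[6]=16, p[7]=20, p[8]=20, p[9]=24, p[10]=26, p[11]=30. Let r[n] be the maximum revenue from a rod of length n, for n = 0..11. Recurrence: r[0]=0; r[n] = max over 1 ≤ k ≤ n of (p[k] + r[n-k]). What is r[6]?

24

   n    0    1    2    3    4    5    6    7    8    9   10   11
r[n]    0    4    8   12   16   20   24   28   32   36   40   44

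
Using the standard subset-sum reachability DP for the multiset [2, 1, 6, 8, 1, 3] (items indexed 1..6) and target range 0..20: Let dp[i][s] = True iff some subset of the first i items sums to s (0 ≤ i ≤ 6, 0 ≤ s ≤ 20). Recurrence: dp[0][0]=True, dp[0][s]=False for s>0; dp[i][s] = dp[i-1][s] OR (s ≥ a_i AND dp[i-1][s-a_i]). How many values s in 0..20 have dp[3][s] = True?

i\s   0   1   2   3   4   5   6   7   8   9  10  11  12  13  14  15  16  17  18  19  20
  0   T   F   F   F   F   F   F   F   F   F   F   F   F   F   F   F   F   F   F   F   F
  1   T   F   T   F   F   F   F   F   F   F   F   F   F   F   F   F   F   F   F   F   F
  2   T   T   T   T   F   F   F   F   F   F   F   F   F   F   F   F   F   F   F   F   F
  3   T   T   T   T   F   F   T   T   T   T   F   F   F   F   F   F   F   F   F   F   F
  4   T   T   T   T   F   F   T   T   T   T   T   T   F   F   T   T   T   T   F   F   F
  5   T   T   T   T   T   F   T   T   T   T   T   T   T   F   T   T   T   T   T   F   F
  6   T   T   T   T   T   T   T   T   T   T   T   T   T   T   T   T   T   T   T   T   T

8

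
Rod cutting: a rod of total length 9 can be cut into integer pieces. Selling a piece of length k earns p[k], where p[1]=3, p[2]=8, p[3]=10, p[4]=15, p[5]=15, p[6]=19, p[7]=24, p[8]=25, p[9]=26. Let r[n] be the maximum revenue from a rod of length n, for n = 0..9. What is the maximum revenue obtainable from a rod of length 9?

   n    0    1    2    3    4    5    6    7    8    9
r[n]    0    3    8   11   16   19   24   27   32   35

35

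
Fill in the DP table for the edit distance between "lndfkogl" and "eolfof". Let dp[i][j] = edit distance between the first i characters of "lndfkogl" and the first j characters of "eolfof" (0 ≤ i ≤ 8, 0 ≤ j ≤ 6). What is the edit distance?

6

   ''  e  o  l  f  o  f
''  0  1  2  3  4  5  6
 l  1  1  2  2  3  4  5
 n  2  2  2  3  3  4  5
 d  3  3  3  3  4  4  5
 f  4  4  4  4  3  4  4
 k  5  5  5  5  4  4  5
 o  6  6  5  6  5  4  5
 g  7  7  6  6  6  5  5
 l  8  8  7  6  7  6  6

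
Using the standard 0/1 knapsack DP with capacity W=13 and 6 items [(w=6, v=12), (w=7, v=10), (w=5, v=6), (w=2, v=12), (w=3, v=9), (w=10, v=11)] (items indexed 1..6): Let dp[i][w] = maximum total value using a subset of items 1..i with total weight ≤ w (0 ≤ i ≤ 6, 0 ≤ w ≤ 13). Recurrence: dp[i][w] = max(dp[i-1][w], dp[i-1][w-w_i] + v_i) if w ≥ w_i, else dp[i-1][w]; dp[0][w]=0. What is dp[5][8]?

24

i\w   0   1   2   3   4   5   6   7   8   9  10  11  12  13
  0   0   0   0   0   0   0   0   0   0   0   0   0   0   0
  1   0   0   0   0   0   0  12  12  12  12  12  12  12  12
  2   0   0   0   0   0   0  12  12  12  12  12  12  12  22
  3   0   0   0   0   0   6  12  12  12  12  12  18  18  22
  4   0   0  12  12  12  12  12  18  24  24  24  24  24  30
  5   0   0  12  12  12  21  21  21  24  24  27  33  33  33
  6   0   0  12  12  12  21  21  21  24  24  27  33  33  33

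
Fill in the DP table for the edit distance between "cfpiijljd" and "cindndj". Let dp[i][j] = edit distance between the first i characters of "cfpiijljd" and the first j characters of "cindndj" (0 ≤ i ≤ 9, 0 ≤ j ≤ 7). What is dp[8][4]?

6

   ''  c  i  n  d  n  d  j
''  0  1  2  3  4  5  6  7
 c  1  0  1  2  3  4  5  6
 f  2  1  1  2  3  4  5  6
 p  3  2  2  2  3  4  5  6
 i  4  3  2  3  3  4  5  6
 i  5  4  3  3  4  4  5  6
 j  6  5  4  4  4  5  5  5
 l  7  6  5  5  5  5  6  6
 j  8  7  6  6  6  6  6  6
 d  9  8  7  7  6  7  6  7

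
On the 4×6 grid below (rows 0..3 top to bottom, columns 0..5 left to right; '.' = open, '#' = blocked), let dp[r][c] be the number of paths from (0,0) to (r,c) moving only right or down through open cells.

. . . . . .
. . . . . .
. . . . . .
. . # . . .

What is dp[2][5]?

r\c   0   1   2   3   4   5
  0   1   1   1   1   1   1
  1   1   2   3   4   5   6
  2   1   3   6  10  15  21
  3   1   4   0  10  25  46

21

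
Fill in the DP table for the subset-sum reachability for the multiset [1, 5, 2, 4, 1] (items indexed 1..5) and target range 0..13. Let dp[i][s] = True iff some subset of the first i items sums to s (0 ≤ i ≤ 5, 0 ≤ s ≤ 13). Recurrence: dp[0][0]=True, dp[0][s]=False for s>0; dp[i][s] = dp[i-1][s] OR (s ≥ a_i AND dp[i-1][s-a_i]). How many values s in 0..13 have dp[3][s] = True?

8

i\s   0   1   2   3   4   5   6   7   8   9  10  11  12  13
  0   T   F   F   F   F   F   F   F   F   F   F   F   F   F
  1   T   T   F   F   F   F   F   F   F   F   F   F   F   F
  2   T   T   F   F   F   T   T   F   F   F   F   F   F   F
  3   T   T   T   T   F   T   T   T   T   F   F   F   F   F
  4   T   T   T   T   T   T   T   T   T   T   T   T   T   F
  5   T   T   T   T   T   T   T   T   T   T   T   T   T   T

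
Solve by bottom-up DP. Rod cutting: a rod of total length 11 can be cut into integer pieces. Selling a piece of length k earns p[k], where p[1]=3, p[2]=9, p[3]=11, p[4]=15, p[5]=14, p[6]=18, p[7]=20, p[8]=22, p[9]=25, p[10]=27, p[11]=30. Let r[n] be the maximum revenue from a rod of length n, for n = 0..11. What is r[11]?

48

   n    0    1    2    3    4    5    6    7    8    9   10   11
r[n]    0    3    9   12   18   21   27   30   36   39   45   48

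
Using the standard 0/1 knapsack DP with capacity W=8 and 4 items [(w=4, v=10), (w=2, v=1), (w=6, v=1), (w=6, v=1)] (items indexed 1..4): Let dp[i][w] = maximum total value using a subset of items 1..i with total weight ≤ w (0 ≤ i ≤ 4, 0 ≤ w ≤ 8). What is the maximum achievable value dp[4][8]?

11

i\w   0   1   2   3   4   5   6   7   8
  0   0   0   0   0   0   0   0   0   0
  1   0   0   0   0  10  10  10  10  10
  2   0   0   1   1  10  10  11  11  11
  3   0   0   1   1  10  10  11  11  11
  4   0   0   1   1  10  10  11  11  11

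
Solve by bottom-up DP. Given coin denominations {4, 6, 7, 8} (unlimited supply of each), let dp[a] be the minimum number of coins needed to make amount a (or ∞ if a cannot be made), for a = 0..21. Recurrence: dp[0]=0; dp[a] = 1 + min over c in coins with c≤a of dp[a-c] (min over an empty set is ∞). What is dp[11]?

2

 a  0  1  2  3  4  5  6  7  8  9 10 11 12 13 14 15 16 17 18 19 20 21
dp  0  -  -  -  1  -  1  1  1  -  2  2  2  2  2  2  2  3  3  3  3  3
(- denotes ∞ / unreachable)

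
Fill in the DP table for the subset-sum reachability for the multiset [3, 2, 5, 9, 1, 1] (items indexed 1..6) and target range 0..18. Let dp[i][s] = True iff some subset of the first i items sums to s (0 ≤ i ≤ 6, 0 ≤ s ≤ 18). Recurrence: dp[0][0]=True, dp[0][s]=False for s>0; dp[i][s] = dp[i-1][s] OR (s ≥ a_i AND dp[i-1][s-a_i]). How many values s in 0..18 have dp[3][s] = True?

i\s   0   1   2   3   4   5   6   7   8   9  10  11  12  13  14  15  16  17  18
  0   T   F   F   F   F   F   F   F   F   F   F   F   F   F   F   F   F   F   F
  1   T   F   F   T   F   F   F   F   F   F   F   F   F   F   F   F   F   F   F
  2   T   F   T   T   F   T   F   F   F   F   F   F   F   F   F   F   F   F   F
  3   T   F   T   T   F   T   F   T   T   F   T   F   F   F   F   F   F   F   F
  4   T   F   T   T   F   T   F   T   T   T   T   T   T   F   T   F   T   T   F
  5   T   T   T   T   T   T   T   T   T   T   T   T   T   T   T   T   T   T   T
  6   T   T   T   T   T   T   T   T   T   T   T   T   T   T   T   T   T   T   T

7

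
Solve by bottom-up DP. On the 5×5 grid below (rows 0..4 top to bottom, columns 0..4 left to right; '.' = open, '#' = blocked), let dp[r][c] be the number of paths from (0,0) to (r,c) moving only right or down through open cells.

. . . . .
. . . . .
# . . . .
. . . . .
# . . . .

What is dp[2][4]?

14

r\c   0   1   2   3   4
  0   1   1   1   1   1
  1   1   2   3   4   5
  2   0   2   5   9  14
  3   0   2   7  16  30
  4   0   2   9  25  55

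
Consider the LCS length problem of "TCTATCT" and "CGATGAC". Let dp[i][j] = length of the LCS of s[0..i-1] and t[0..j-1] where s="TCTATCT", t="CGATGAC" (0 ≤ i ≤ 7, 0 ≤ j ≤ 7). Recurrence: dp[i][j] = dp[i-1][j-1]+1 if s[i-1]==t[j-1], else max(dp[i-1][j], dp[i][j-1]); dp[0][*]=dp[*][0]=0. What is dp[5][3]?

2

   ''  C  G  A  T  G  A  C
''  0  0  0  0  0  0  0  0
 T  0  0  0  0  1  1  1  1
 C  0  1  1  1  1  1  1  2
 T  0  1  1  1  2  2  2  2
 A  0  1  1  2  2  2  3  3
 T  0  1  1  2  3  3  3  3
 C  0  1  1  2  3  3  3  4
 T  0  1  1  2  3  3  3  4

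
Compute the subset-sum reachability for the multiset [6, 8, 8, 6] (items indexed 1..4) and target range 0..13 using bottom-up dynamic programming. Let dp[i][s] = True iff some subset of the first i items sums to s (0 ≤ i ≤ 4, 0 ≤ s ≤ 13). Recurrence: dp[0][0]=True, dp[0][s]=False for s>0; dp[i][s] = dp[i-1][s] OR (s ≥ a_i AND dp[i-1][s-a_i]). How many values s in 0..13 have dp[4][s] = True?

4

i\s   0   1   2   3   4   5   6   7   8   9  10  11  12  13
  0   T   F   F   F   F   F   F   F   F   F   F   F   F   F
  1   T   F   F   F   F   F   T   F   F   F   F   F   F   F
  2   T   F   F   F   F   F   T   F   T   F   F   F   F   F
  3   T   F   F   F   F   F   T   F   T   F   F   F   F   F
  4   T   F   F   F   F   F   T   F   T   F   F   F   T   F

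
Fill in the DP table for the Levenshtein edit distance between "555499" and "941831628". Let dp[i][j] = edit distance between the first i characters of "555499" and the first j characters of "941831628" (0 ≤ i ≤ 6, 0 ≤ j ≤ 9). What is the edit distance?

   ''  9  4  1  8  3  1  6  2  8
''  0  1  2  3  4  5  6  7  8  9
 5  1  1  2  3  4  5  6  7  8  9
 5  2  2  2  3  4  5  6  7  8  9
 5  3  3  3  3  4  5  6  7  8  9
 4  4  4  3  4  4  5  6  7  8  9
 9  5  4  4  4  5  5  6  7  8  9
 9  6  5  5  5  5  6  6  7  8  9

9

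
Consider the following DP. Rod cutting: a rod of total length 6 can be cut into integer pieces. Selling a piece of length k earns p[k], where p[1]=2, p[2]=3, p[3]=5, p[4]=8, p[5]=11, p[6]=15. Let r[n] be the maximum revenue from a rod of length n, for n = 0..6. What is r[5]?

   n    0    1    2    3    4    5    6
r[n]    0    2    4    6    8   11   15

11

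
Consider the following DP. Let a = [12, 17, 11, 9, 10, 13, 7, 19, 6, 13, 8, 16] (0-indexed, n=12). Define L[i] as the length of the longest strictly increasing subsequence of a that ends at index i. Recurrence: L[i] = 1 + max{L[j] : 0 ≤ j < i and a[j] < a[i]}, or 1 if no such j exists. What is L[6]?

1

   i    0    1    2    3    4    5    6    7    8    9   10   11
a[i]   12   17   11    9   10   13    7   19    6   13    8   16
L[i]    1    2    1    1    2    3    1    4    1    3    2    4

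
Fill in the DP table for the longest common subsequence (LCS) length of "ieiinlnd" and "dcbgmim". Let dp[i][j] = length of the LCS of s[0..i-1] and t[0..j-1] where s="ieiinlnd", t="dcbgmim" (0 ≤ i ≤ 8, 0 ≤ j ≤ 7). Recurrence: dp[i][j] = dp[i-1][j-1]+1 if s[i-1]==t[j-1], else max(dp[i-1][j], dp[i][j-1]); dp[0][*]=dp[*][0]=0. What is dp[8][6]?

   ''  d  c  b  g  m  i  m
''  0  0  0  0  0  0  0  0
 i  0  0  0  0  0  0  1  1
 e  0  0  0  0  0  0  1  1
 i  0  0  0  0  0  0  1  1
 i  0  0  0  0  0  0  1  1
 n  0  0  0  0  0  0  1  1
 l  0  0  0  0  0  0  1  1
 n  0  0  0  0  0  0  1  1
 d  0  1  1  1  1  1  1  1

1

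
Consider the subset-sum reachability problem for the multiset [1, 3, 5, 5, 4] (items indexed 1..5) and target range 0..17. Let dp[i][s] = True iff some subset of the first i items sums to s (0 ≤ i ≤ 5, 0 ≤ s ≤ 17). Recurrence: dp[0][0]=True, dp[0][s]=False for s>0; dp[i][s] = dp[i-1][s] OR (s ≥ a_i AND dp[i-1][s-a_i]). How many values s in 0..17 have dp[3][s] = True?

8

i\s   0   1   2   3   4   5   6   7   8   9  10  11  12  13  14  15  16  17
  0   T   F   F   F   F   F   F   F   F   F   F   F   F   F   F   F   F   F
  1   T   T   F   F   F   F   F   F   F   F   F   F   F   F   F   F   F   F
  2   T   T   F   T   T   F   F   F   F   F   F   F   F   F   F   F   F   F
  3   T   T   F   T   T   T   T   F   T   T   F   F   F   F   F   F   F   F
  4   T   T   F   T   T   T   T   F   T   T   T   T   F   T   T   F   F   F
  5   T   T   F   T   T   T   T   T   T   T   T   T   T   T   T   T   F   T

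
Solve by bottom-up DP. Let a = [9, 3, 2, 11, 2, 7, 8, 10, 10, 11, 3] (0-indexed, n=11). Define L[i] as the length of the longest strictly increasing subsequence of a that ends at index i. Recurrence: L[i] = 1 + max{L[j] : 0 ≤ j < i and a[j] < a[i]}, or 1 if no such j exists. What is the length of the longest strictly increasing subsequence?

   i    0    1    2    3    4    5    6    7    8    9   10
a[i]    9    3    2   11    2    7    8   10   10   11    3
L[i]    1    1    1    2    1    2    3    4    4    5    2

5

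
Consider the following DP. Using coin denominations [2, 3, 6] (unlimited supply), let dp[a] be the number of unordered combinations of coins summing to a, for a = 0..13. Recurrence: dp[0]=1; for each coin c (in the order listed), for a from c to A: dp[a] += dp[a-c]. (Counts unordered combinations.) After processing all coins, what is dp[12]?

after  coin     0     1     2     3     4     5     6     7     8     9    10    11    12    13
          2     1     0     1     0     1     0     1     0     1     0     1     0     1     0
          3     1     0     1     1     1     1     2     1     2     2     2     2     3     2
          6     1     0     1     1     1     1     3     1     3     3     3     3     6     3

6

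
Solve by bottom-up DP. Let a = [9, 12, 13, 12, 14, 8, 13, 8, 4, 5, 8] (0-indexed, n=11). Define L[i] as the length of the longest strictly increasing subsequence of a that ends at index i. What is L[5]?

1

   i    0    1    2    3    4    5    6    7    8    9   10
a[i]    9   12   13   12   14    8   13    8    4    5    8
L[i]    1    2    3    2    4    1    3    1    1    2    3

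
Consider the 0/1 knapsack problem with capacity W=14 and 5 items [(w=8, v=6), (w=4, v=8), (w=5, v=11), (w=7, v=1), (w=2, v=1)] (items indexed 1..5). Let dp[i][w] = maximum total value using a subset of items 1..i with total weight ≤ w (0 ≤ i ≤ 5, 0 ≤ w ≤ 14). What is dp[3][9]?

i\w   0   1   2   3   4   5   6   7   8   9  10  11  12  13  14
  0   0   0   0   0   0   0   0   0   0   0   0   0   0   0   0
  1   0   0   0   0   0   0   0   0   6   6   6   6   6   6   6
  2   0   0   0   0   8   8   8   8   8   8   8   8  14  14  14
  3   0   0   0   0   8  11  11  11  11  19  19  19  19  19  19
  4   0   0   0   0   8  11  11  11  11  19  19  19  19  19  19
  5   0   0   1   1   8  11  11  12  12  19  19  20  20  20  20

19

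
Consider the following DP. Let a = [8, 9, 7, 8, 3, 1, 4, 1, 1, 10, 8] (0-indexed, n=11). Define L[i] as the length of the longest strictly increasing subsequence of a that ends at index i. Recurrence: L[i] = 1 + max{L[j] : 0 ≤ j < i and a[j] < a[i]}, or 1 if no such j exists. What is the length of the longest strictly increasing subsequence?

3

   i    0    1    2    3    4    5    6    7    8    9   10
a[i]    8    9    7    8    3    1    4    1    1   10    8
L[i]    1    2    1    2    1    1    2    1    1    3    3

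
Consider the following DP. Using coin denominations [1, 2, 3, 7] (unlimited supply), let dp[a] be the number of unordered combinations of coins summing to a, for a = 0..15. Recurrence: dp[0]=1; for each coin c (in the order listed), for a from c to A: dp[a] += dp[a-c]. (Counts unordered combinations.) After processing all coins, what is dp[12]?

24

after  coin     0     1     2     3     4     5     6     7     8     9    10    11    12    13    14    15
          1     1     1     1     1     1     1     1     1     1     1     1     1     1     1     1     1
          2     1     1     2     2     3     3     4     4     5     5     6     6     7     7     8     8
          3     1     1     2     3     4     5     7     8    10    12    14    16    19    21    24    27
          7     1     1     2     3     4     5     7     9    11    14    17    20    24    28    33    38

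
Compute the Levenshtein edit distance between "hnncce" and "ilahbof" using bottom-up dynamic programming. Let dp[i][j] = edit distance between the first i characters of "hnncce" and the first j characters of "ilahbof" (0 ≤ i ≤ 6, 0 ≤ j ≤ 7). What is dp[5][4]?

5

   ''  i  l  a  h  b  o  f
''  0  1  2  3  4  5  6  7
 h  1  1  2  3  3  4  5  6
 n  2  2  2  3  4  4  5  6
 n  3  3  3  3  4  5  5  6
 c  4  4  4  4  4  5  6  6
 c  5  5  5  5  5  5  6  7
 e  6  6  6  6  6  6  6  7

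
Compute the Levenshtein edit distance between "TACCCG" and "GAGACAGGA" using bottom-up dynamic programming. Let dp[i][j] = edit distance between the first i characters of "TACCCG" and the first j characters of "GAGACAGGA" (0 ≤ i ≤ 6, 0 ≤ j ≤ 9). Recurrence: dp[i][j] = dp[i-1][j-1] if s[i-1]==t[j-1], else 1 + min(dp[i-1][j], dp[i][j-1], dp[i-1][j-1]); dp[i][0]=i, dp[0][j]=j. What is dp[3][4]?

3

   ''  G  A  G  A  C  A  G  G  A
''  0  1  2  3  4  5  6  7  8  9
 T  1  1  2  3  4  5  6  7  8  9
 A  2  2  1  2  3  4  5  6  7  8
 C  3  3  2  2  3  3  4  5  6  7
 C  4  4  3  3  3  3  4  5  6  7
 C  5  5  4  4  4  3  4  5  6  7
 G  6  5  5  4  5  4  4  4  5  6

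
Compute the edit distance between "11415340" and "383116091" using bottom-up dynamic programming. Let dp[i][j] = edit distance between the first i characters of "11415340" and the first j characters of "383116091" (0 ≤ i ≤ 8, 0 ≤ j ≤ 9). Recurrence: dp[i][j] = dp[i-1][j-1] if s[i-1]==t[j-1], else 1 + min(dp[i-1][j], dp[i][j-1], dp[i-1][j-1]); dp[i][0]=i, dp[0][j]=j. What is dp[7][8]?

   ''  3  8  3  1  1  6  0  9  1
''  0  1  2  3  4  5  6  7  8  9
 1  1  1  2  3  3  4  5  6  7  8
 1  2  2  2  3  3  3  4  5  6  7
 4  3  3  3  3  4  4  4  5  6  7
 1  4  4  4  4  3  4  5  5  6  6
 5  5  5  5  5  4  4  5  6  6  7
 3  6  5  6  5  5  5  5  6  7  7
 4  7  6  6  6  6  6  6  6  7  8
 0  8  7  7  7  7  7  7  6  7  8

7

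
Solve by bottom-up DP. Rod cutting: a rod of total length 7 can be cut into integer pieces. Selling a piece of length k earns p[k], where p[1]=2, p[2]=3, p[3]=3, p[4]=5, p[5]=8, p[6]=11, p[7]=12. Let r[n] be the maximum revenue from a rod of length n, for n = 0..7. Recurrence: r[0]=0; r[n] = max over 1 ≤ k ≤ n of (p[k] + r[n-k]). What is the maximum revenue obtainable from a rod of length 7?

14

   n    0    1    2    3    4    5    6    7
r[n]    0    2    4    6    8   10   12   14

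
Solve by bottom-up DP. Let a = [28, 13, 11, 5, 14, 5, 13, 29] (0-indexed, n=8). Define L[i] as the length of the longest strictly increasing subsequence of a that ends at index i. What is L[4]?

   i    0    1    2    3    4    5    6    7
a[i]   28   13   11    5   14    5   13   29
L[i]    1    1    1    1    2    1    2    3

2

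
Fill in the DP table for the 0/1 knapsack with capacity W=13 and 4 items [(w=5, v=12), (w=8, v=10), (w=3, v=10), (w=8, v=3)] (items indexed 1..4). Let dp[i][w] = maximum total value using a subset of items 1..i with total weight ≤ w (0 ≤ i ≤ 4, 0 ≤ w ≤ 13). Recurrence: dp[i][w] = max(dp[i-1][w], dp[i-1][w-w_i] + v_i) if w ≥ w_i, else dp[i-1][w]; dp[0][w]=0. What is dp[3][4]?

10

i\w   0   1   2   3   4   5   6   7   8   9  10  11  12  13
  0   0   0   0   0   0   0   0   0   0   0   0   0   0   0
  1   0   0   0   0   0  12  12  12  12  12  12  12  12  12
  2   0   0   0   0   0  12  12  12  12  12  12  12  12  22
  3   0   0   0  10  10  12  12  12  22  22  22  22  22  22
  4   0   0   0  10  10  12  12  12  22  22  22  22  22  22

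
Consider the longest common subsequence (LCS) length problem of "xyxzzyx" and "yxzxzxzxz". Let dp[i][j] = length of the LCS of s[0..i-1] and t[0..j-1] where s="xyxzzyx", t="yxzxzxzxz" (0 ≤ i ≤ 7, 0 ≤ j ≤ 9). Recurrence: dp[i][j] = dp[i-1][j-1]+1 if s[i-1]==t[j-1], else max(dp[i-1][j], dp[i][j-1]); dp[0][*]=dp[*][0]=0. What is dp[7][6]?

   ''  y  x  z  x  z  x  z  x  z
''  0  0  0  0  0  0  0  0  0  0
 x  0  0  1  1  1  1  1  1  1  1
 y  0  1  1  1  1  1  1  1  1  1
 x  0  1  2  2  2  2  2  2  2  2
 z  0  1  2  3  3  3  3  3  3  3
 z  0  1  2  3  3  4  4  4  4  4
 y  0  1  2  3  3  4  4  4  4  4
 x  0  1  2  3  4  4  5  5  5  5

5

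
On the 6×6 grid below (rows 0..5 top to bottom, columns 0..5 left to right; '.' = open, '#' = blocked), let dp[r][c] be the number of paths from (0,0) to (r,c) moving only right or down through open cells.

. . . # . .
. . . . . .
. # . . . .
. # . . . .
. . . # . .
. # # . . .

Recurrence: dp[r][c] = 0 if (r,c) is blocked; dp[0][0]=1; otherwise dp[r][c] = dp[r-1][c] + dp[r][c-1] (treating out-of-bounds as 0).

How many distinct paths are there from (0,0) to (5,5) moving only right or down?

66

r\c   0   1   2   3   4   5
  0   1   1   1   0   0   0
  1   1   2   3   3   3   3
  2   1   0   3   6   9  12
  3   1   0   3   9  18  30
  4   1   1   4   0  18  48
  5   1   0   0   0  18  66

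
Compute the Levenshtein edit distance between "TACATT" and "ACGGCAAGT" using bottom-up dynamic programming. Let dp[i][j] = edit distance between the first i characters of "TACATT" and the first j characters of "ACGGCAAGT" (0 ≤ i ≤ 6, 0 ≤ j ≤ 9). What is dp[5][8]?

   ''  A  C  G  G  C  A  A  G  T
''  0  1  2  3  4  5  6  7  8  9
 T  1  1  2  3  4  5  6  7  8  8
 A  2  1  2  3  4  5  5  6  7  8
 C  3  2  1  2  3  4  5  6  7  8
 A  4  3  2  2  3  4  4  5  6  7
 T  5  4  3  3  3  4  5  5  6  6
 T  6  5  4  4  4  4  5  6  6  6

6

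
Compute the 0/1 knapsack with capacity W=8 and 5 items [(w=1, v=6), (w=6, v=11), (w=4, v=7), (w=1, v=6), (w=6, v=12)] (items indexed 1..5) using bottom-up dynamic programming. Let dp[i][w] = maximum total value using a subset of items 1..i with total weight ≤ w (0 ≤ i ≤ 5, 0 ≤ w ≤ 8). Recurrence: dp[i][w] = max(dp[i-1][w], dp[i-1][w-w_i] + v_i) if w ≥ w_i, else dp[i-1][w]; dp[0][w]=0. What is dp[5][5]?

i\w   0   1   2   3   4   5   6   7   8
  0   0   0   0   0   0   0   0   0   0
  1   0   6   6   6   6   6   6   6   6
  2   0   6   6   6   6   6  11  17  17
  3   0   6   6   6   7  13  13  17  17
  4   0   6  12  12  12  13  19  19  23
  5   0   6  12  12  12  13  19  19  24

13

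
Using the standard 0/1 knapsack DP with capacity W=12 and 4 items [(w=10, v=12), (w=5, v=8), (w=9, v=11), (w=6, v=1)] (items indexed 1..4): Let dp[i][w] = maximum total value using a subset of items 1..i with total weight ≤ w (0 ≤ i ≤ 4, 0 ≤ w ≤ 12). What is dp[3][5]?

8

i\w   0   1   2   3   4   5   6   7   8   9  10  11  12
  0   0   0   0   0   0   0   0   0   0   0   0   0   0
  1   0   0   0   0   0   0   0   0   0   0  12  12  12
  2   0   0   0   0   0   8   8   8   8   8  12  12  12
  3   0   0   0   0   0   8   8   8   8  11  12  12  12
  4   0   0   0   0   0   8   8   8   8  11  12  12  12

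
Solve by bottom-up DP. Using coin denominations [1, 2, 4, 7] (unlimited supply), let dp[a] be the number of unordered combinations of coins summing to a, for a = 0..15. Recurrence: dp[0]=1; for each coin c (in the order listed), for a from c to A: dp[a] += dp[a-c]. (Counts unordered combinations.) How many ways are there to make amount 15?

30

after  coin     0     1     2     3     4     5     6     7     8     9    10    11    12    13    14    15
          1     1     1     1     1     1     1     1     1     1     1     1     1     1     1     1     1
          2     1     1     2     2     3     3     4     4     5     5     6     6     7     7     8     8
          4     1     1     2     2     4     4     6     6     9     9    12    12    16    16    20    20
          7     1     1     2     2     4     4     6     7    10    11    14    16    20    22    27    30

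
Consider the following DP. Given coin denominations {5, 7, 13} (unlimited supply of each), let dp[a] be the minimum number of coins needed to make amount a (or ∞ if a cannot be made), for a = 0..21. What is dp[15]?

 a  0  1  2  3  4  5  6  7  8  9 10 11 12 13 14 15 16 17 18 19 20 21
dp  0  -  -  -  -  1  -  1  -  -  2  -  2  1  2  3  -  3  2  3  2  3
(- denotes ∞ / unreachable)

3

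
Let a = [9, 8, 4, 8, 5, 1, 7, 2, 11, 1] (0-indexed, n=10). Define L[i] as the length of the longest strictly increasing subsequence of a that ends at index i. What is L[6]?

3

   i    0    1    2    3    4    5    6    7    8    9
a[i]    9    8    4    8    5    1    7    2   11    1
L[i]    1    1    1    2    2    1    3    2    4    1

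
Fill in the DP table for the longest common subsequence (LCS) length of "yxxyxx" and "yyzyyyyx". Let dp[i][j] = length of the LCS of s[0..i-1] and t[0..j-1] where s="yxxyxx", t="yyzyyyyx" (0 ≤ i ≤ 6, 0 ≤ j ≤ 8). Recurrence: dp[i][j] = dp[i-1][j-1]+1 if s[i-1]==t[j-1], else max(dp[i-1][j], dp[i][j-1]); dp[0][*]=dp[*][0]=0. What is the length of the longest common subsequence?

   ''  y  y  z  y  y  y  y  x
''  0  0  0  0  0  0  0  0  0
 y  0  1  1  1  1  1  1  1  1
 x  0  1  1  1  1  1  1  1  2
 x  0  1  1  1  1  1  1  1  2
 y  0  1  2  2  2  2  2  2  2
 x  0  1  2  2  2  2  2  2  3
 x  0  1  2  2  2  2  2  2  3

3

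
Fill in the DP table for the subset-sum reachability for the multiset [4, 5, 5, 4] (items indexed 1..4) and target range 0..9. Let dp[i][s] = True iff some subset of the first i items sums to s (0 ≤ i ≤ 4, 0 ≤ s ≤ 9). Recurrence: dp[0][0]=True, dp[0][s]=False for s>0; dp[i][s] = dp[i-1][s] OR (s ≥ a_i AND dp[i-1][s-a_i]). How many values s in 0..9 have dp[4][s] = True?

i\s   0   1   2   3   4   5   6   7   8   9
  0   T   F   F   F   F   F   F   F   F   F
  1   T   F   F   F   T   F   F   F   F   F
  2   T   F   F   F   T   T   F   F   F   T
  3   T   F   F   F   T   T   F   F   F   T
  4   T   F   F   F   T   T   F   F   T   T

5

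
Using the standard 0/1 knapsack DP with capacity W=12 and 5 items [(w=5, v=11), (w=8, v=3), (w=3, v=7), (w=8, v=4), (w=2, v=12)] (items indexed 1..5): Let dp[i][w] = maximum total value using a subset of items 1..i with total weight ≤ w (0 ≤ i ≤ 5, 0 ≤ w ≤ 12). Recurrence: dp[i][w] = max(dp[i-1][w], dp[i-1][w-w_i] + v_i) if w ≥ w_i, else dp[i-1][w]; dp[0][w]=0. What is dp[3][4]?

i\w   0   1   2   3   4   5   6   7   8   9  10  11  12
  0   0   0   0   0   0   0   0   0   0   0   0   0   0
  1   0   0   0   0   0  11  11  11  11  11  11  11  11
  2   0   0   0   0   0  11  11  11  11  11  11  11  11
  3   0   0   0   7   7  11  11  11  18  18  18  18  18
  4   0   0   0   7   7  11  11  11  18  18  18  18  18
  5   0   0  12  12  12  19  19  23  23  23  30  30  30

7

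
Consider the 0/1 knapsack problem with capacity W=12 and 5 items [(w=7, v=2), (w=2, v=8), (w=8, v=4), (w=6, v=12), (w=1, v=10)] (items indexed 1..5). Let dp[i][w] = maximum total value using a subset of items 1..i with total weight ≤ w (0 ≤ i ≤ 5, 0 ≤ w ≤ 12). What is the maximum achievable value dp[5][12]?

i\w   0   1   2   3   4   5   6   7   8   9  10  11  12
  0   0   0   0   0   0   0   0   0   0   0   0   0   0
  1   0   0   0   0   0   0   0   2   2   2   2   2   2
  2   0   0   8   8   8   8   8   8   8  10  10  10  10
  3   0   0   8   8   8   8   8   8   8  10  12  12  12
  4   0   0   8   8   8   8  12  12  20  20  20  20  20
  5   0  10  10  18  18  18  18  22  22  30  30  30  30

30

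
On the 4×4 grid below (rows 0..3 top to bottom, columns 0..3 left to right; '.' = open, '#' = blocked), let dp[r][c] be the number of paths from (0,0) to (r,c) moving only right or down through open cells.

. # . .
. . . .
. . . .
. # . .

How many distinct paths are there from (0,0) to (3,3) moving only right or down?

r\c   0   1   2   3
  0   1   0   0   0
  1   1   1   1   1
  2   1   2   3   4
  3   1   0   3   7

7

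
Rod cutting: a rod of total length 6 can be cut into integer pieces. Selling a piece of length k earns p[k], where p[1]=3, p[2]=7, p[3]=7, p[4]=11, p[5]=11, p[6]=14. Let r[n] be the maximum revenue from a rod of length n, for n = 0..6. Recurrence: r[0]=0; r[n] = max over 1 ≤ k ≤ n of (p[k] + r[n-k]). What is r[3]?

10

   n    0    1    2    3    4    5    6
r[n]    0    3    7   10   14   17   21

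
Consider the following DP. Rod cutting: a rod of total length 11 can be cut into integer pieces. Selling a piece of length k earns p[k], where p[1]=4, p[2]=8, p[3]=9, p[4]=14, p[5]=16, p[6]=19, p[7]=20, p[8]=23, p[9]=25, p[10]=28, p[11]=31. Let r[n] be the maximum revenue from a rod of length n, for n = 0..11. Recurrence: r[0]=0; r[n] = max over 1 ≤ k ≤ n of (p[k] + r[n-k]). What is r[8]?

   n    0    1    2    3    4    5    6    7    8    9   10   11
r[n]    0    4    8   12   16   20   24   28   32   36   40   44

32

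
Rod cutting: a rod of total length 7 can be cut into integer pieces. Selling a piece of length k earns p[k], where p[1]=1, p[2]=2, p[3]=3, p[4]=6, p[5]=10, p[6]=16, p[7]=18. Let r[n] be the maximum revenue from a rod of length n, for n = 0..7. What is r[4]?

6

   n    0    1    2    3    4    5    6    7
r[n]    0    1    2    3    6   10   16   18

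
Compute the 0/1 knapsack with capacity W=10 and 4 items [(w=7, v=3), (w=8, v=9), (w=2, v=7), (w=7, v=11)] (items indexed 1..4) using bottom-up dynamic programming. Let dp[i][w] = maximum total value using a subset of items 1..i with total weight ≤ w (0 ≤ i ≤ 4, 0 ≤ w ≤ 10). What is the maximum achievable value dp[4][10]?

i\w   0   1   2   3   4   5   6   7   8   9  10
  0   0   0   0   0   0   0   0   0   0   0   0
  1   0   0   0   0   0   0   0   3   3   3   3
  2   0   0   0   0   0   0   0   3   9   9   9
  3   0   0   7   7   7   7   7   7   9  10  16
  4   0   0   7   7   7   7   7  11  11  18  18

18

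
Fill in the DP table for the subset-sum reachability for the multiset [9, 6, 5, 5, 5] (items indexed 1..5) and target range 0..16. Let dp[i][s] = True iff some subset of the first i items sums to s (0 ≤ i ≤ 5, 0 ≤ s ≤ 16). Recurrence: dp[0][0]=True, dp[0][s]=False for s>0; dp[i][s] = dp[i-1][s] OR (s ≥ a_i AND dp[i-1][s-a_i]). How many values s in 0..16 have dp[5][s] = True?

i\s   0   1   2   3   4   5   6   7   8   9  10  11  12  13  14  15  16
  0   T   F   F   F   F   F   F   F   F   F   F   F   F   F   F   F   F
  1   T   F   F   F   F   F   F   F   F   T   F   F   F   F   F   F   F
  2   T   F   F   F   F   F   T   F   F   T   F   F   F   F   F   T   F
  3   T   F   F   F   F   T   T   F   F   T   F   T   F   F   T   T   F
  4   T   F   F   F   F   T   T   F   F   T   T   T   F   F   T   T   T
  5   T   F   F   F   F   T   T   F   F   T   T   T   F   F   T   T   T

9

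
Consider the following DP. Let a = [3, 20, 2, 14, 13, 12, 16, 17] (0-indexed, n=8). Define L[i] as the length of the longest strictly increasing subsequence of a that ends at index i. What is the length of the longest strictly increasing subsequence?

4

   i    0    1    2    3    4    5    6    7
a[i]    3   20    2   14   13   12   16   17
L[i]    1    2    1    2    2    2    3    4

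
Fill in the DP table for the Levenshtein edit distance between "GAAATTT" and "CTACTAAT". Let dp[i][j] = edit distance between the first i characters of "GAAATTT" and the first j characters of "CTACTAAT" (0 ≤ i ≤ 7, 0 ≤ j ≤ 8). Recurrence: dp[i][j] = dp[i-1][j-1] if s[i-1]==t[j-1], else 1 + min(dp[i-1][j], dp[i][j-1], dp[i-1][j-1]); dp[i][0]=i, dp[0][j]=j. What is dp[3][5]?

4

   ''  C  T  A  C  T  A  A  T
''  0  1  2  3  4  5  6  7  8
 G  1  1  2  3  4  5  6  7  8
 A  2  2  2  2  3  4  5  6  7
 A  3  3  3  2  3  4  4  5  6
 A  4  4  4  3  3  4  4  4  5
 T  5  5  4  4  4  3  4  5  4
 T  6  6  5  5  5  4  4  5  5
 T  7  7  6  6  6  5  5  5  5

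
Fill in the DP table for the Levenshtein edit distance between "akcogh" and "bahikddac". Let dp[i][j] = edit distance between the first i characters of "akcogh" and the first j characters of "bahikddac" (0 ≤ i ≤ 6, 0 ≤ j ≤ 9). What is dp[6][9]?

   ''  b  a  h  i  k  d  d  a  c
''  0  1  2  3  4  5  6  7  8  9
 a  1  1  1  2  3  4  5  6  7  8
 k  2  2  2  2  3  3  4  5  6  7
 c  3  3  3  3  3  4  4  5  6  6
 o  4  4  4  4  4  4  5  5  6  7
 g  5  5  5  5  5  5  5  6  6  7
 h  6  6  6  5  6  6  6  6  7  7

7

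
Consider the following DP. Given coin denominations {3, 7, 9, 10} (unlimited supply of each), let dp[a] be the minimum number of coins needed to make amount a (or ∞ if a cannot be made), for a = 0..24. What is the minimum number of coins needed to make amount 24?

3

 a  0  1  2  3  4  5  6  7  8  9 10 11 12 13 14 15 16 17 18 19 20 21 22 23 24
dp  0  -  -  1  -  -  2  1  -  1  1  -  2  2  2  3  2  2  2  2  2  3  3  3  3
(- denotes ∞ / unreachable)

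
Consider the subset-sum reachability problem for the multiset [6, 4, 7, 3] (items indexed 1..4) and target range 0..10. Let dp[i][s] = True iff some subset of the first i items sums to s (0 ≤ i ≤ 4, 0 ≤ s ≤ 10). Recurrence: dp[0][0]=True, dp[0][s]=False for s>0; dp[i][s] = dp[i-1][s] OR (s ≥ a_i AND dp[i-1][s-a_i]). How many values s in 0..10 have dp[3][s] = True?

i\s   0   1   2   3   4   5   6   7   8   9  10
  0   T   F   F   F   F   F   F   F   F   F   F
  1   T   F   F   F   F   F   T   F   F   F   F
  2   T   F   F   F   T   F   T   F   F   F   T
  3   T   F   F   F   T   F   T   T   F   F   T
  4   T   F   F   T   T   F   T   T   F   T   T

5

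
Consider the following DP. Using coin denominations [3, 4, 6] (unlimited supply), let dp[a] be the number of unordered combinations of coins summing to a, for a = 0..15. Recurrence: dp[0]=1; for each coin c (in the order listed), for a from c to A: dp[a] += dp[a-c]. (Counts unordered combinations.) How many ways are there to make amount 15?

after  coin     0     1     2     3     4     5     6     7     8     9    10    11    12    13    14    15
          3     1     0     0     1     0     0     1     0     0     1     0     0     1     0     0     1
          4     1     0     0     1     1     0     1     1     1     1     1     1     2     1     1     2
          6     1     0     0     1     1     0     2     1     1     2     2     1     4     2     2     4

4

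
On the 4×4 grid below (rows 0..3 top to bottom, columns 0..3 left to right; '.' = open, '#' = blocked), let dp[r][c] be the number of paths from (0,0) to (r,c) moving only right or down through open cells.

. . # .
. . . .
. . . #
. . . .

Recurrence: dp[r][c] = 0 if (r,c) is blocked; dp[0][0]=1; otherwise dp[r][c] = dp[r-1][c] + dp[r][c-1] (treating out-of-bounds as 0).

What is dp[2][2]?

5

r\c   0   1   2   3
  0   1   1   0   0
  1   1   2   2   2
  2   1   3   5   0
  3   1   4   9   9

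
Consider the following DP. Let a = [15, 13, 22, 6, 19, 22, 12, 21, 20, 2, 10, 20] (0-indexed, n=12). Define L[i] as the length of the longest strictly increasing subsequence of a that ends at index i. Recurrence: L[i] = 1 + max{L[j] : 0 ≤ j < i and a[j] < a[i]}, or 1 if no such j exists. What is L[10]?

   i    0    1    2    3    4    5    6    7    8    9   10   11
a[i]   15   13   22    6   19   22   12   21   20    2   10   20
L[i]    1    1    2    1    2    3    2    3    3    1    2    3

2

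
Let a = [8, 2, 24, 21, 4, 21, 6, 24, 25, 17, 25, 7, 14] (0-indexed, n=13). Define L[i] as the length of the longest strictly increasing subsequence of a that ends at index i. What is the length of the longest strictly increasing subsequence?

5

   i    0    1    2    3    4    5    6    7    8    9   10   11   12
a[i]    8    2   24   21    4   21    6   24   25   17   25    7   14
L[i]    1    1    2    2    2    3    3    4    5    4    5    4    5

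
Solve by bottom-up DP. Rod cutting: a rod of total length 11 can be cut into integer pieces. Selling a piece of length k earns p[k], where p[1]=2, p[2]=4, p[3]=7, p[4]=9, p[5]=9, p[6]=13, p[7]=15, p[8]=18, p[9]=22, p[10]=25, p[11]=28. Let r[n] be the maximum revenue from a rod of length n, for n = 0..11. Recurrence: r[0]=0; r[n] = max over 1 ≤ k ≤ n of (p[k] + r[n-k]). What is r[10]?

   n    0    1    2    3    4    5    6    7    8    9   10   11
r[n]    0    2    4    7    9   11   14   16   18   22   25   28

25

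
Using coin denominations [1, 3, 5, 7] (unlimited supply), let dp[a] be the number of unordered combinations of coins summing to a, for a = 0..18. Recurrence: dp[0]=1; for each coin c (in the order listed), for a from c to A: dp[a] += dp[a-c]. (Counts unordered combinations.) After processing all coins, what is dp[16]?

after  coin     0     1     2     3     4     5     6     7     8     9    10    11    12    13    14    15    16    17    18
          1     1     1     1     1     1     1     1     1     1     1     1     1     1     1     1     1     1     1     1
          3     1     1     1     2     2     2     3     3     3     4     4     4     5     5     5     6     6     6     7
          5     1     1     1     2     2     3     4     4     5     6     7     8     9    10    11    13    14    15    17
          7     1     1     1     2     2     3     4     5     6     7     9    10    12    14    16    19    21    24    27

21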